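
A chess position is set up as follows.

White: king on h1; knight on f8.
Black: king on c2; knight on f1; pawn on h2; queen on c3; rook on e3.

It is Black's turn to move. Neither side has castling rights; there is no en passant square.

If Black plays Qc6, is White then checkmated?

After Qc6: white king on h1; in check: yes, from the black queen on c6.
King squares — g1: attacked by Ph2; g2: attacked by Qc6; h2: attacked by Nf1.
White has no legal moves → checkmate.

yes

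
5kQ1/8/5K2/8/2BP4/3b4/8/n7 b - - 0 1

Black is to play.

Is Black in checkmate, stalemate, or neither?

checkmate

Black to move; black king on f8.
In check: yes, from the white queen on g8.
King squares — e7: attacked by Kf6; f7: attacked by Bc4; g7: attacked by Kf6; e8: attacked by Qg8; g8: attacked by Bc4.
Legal moves for Black: none.
In check with no legal moves → checkmate.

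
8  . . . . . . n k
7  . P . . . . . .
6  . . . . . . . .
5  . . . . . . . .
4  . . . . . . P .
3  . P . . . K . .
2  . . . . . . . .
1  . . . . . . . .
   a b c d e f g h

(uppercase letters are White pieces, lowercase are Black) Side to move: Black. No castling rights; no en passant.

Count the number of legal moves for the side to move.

Black to move; king on h8.
In check: no.
Legal moves: Kh7, Kg7, Ne7, Nh6, Nf6.
Count: 5.

5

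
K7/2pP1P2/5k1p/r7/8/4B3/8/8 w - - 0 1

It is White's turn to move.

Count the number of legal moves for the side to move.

White to move; king on a8.
In check: yes, from the black rook on a5.
Legal moves: Kb8, Kb7, Ba7.
Count: 3.

3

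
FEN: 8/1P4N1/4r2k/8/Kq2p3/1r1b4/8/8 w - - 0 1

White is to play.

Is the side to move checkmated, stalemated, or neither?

checkmate

White to move; white king on a4.
In check: yes, from the black queen on b4.
King squares — a3: attacked by Rb3; b3: attacked by Qb4; b4: attacked by Rb3; a5: attacked by Qb4; b5: attacked by Bd3.
Legal moves for White: none.
In check with no legal moves → checkmate.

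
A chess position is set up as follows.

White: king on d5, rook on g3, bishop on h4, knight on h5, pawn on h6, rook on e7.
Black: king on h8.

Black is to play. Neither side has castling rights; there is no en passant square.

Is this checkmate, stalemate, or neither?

stalemate

Black to move; black king on h8.
In check: no.
King squares — g7: attacked by Rg3; h7: attacked by Re7; g8: attacked by Rg3.
Legal moves for Black: none.
Not in check and no legal moves → stalemate.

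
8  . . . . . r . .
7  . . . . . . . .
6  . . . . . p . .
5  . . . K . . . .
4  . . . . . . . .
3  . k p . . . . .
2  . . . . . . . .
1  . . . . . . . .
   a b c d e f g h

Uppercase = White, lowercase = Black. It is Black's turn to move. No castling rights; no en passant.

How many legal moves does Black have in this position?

16

Black to move; king on b3.
In check: no.
Legal moves: Rh8, Rg8, Re8, Rd8+, Rc8, Rb8, Ra8, Rf7, Kb4, Ka4, Ka3, Kc2, Kb2, Ka2, f5, c2.
Count: 16.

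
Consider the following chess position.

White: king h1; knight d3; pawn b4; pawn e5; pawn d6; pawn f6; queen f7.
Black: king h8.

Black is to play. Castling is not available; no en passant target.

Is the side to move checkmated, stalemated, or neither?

Black to move; black king on h8.
In check: no.
King squares — g7: attacked by Pf6; h7: attacked by Qf7; g8: attacked by Qf7.
Legal moves for Black: none.
Not in check and no legal moves → stalemate.

stalemate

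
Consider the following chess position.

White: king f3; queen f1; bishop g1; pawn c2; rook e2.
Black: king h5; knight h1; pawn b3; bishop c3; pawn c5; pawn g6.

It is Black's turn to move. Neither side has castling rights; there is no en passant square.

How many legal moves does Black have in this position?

Black to move; king on h5.
In check: no.
Legal moves: Kh6, Kg5, Kh4, Bh8, Bg7, Bf6, Be5, Ba5, Bd4, Bb4, Bd2, Bb2, Be1, Ba1, Ng3, Nf2, bxc2, g5, c4, b2.
Count: 20.

20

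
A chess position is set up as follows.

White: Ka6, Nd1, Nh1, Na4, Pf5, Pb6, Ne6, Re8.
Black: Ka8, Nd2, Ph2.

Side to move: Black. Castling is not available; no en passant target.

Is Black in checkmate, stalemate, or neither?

Black to move; black king on a8.
In check: yes, from the white rook on e8.
King squares — a7: attacked by Ka6; b7: attacked by Ka6; b8: attacked by Re8.
Legal moves for Black: none.
In check with no legal moves → checkmate.

checkmate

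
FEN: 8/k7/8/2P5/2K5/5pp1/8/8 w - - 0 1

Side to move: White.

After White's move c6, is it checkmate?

After c6: black king on a7; in check: no.
Black is not in check, so this cannot be checkmate.

no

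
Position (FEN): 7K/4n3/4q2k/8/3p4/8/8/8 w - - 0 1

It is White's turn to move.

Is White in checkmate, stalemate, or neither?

White to move; white king on h8.
In check: no.
King squares — g7: attacked by Kh6; h7: attacked by Kh6; g8: attacked by Qe6.
Legal moves for White: none.
Not in check and no legal moves → stalemate.

stalemate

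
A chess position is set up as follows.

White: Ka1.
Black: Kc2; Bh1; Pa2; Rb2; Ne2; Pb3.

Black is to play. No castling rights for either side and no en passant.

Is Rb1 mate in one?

yes

After Rb1: white king on a1; in check: yes, from the black rook on b1.
King squares — b1: attacked by Pa2; a2: attacked by Pb3; b2: attacked by Rb1.
White has no legal moves → checkmate.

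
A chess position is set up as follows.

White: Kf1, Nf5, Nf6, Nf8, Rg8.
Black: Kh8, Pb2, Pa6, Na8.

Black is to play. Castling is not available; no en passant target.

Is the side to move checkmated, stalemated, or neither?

checkmate

Black to move; black king on h8.
In check: yes, from the white rook on g8.
King squares — g7: attacked by Nf5; h7: attacked by Nf6; g8: attacked by Nf6.
Legal moves for Black: none.
In check with no legal moves → checkmate.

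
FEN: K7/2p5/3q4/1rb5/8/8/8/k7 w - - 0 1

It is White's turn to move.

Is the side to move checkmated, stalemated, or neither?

stalemate

White to move; white king on a8.
In check: no.
King squares — a7: attacked by Bc5; b7: attacked by Rb5; b8: attacked by Rb5.
Legal moves for White: none.
Not in check and no legal moves → stalemate.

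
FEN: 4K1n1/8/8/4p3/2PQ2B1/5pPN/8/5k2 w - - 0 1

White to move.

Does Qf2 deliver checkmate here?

yes

After Qf2: black king on f1; in check: yes, from the white queen on f2.
King squares — e1: attacked by Qf2; g1: attacked by Qf2; e2: attacked by Qf2; f2: attacked by Nh3; g2: attacked by Qf2.
Black has no legal moves → checkmate.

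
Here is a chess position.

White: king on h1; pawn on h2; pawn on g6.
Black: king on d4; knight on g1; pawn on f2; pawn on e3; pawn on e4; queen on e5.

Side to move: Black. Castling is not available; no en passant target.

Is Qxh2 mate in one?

After Qxh2: white king on h1; in check: yes, from the black queen on h2.
White has 1 legal reply: Kxh2.
In check but a legal move exists → not checkmate.

no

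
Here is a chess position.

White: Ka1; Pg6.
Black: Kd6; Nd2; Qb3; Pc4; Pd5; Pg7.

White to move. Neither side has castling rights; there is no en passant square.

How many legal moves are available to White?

White to move; king on a1.
In check: no.
Legal moves: none.
Count: 0.

0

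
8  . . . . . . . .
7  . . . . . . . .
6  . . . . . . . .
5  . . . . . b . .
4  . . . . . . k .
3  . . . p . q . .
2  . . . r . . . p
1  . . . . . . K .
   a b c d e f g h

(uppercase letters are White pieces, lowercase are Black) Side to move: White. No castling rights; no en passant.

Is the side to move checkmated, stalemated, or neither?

White to move; white king on g1.
In check: yes, from the black pawn on h2.
King squares — f1: attacked by Qf3; h1: attacked by Qf3; f2: attacked by Rd2; g2: attacked by Rd2; h2: attacked by Rd2.
Legal moves for White: none.
In check with no legal moves → checkmate.

checkmate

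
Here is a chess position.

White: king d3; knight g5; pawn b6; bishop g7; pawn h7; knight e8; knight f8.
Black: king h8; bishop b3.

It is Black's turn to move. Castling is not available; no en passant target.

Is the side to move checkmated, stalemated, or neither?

Black to move; black king on h8.
In check: yes, from the white bishop on g7.
King squares — g7: attacked by Ne8; h7: attacked by Ng5; g8: attacked by Ph7.
Legal moves for Black: none.
In check with no legal moves → checkmate.

checkmate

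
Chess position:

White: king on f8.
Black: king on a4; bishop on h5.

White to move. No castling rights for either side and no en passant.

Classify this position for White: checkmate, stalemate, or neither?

neither

White to move; white king on f8.
In check: no.
Legal moves for White: Kg8, Kg7, Ke7.
White has 3 legal moves and is not in check → neither.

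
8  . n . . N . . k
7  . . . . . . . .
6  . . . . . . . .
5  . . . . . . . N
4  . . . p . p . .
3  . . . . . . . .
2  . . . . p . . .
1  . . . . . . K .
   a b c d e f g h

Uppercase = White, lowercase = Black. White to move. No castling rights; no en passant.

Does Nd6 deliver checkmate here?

After Nd6: black king on h8; in check: no.
Black is not in check, so this cannot be checkmate.

no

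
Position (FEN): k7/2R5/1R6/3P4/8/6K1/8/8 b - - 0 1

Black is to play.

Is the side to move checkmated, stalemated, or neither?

stalemate

Black to move; black king on a8.
In check: no.
King squares — a7: attacked by Rc7; b7: attacked by Rb6; b8: attacked by Rb6.
Legal moves for Black: none.
Not in check and no legal moves → stalemate.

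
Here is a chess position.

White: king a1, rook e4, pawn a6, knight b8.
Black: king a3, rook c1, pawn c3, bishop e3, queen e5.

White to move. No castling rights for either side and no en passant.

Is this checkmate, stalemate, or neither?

checkmate

White to move; white king on a1.
In check: yes, from the black rook on c1.
King squares — b1: attacked by Rc1; a2: attacked by Ka3; b2: attacked by Ka3.
Legal moves for White: none.
In check with no legal moves → checkmate.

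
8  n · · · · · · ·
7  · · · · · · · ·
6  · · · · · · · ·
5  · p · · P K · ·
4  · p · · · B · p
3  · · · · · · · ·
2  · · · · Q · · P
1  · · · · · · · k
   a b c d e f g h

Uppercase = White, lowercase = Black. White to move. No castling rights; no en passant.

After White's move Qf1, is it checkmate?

After Qf1: black king on h1; in check: yes, from the white queen on f1.
King squares — g1: attacked by Qf1; g2: attacked by Qf1; h2: attacked by Bf4.
Black has no legal moves → checkmate.

yes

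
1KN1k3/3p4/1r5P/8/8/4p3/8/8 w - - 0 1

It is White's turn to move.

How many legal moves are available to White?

4

White to move; king on b8.
In check: yes, from the black rook on b6.
Legal moves: Ka8, Kc7, Ka7, Nxb6.
Count: 4.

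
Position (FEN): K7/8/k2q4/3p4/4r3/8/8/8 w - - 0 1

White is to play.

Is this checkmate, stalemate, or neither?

White to move; white king on a8.
In check: no.
King squares — a7: attacked by Ka6; b7: attacked by Ka6; b8: attacked by Qd6.
Legal moves for White: none.
Not in check and no legal moves → stalemate.

stalemate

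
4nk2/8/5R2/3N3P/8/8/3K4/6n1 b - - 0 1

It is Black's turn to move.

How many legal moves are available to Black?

Black to move; king on f8.
In check: yes, from the white rook on f6.
Legal moves: Kg8, Kg7, Nxf6.
Count: 3.

3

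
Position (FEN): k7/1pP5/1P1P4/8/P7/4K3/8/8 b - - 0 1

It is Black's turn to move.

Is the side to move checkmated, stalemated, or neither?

stalemate

Black to move; black king on a8.
In check: no.
King squares — a7: attacked by Pb6; b7: own pawn; b8: attacked by Pc7.
Legal moves for Black: none.
Not in check and no legal moves → stalemate.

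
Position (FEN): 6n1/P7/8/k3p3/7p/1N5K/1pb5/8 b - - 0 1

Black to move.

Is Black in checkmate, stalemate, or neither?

Black to move; black king on a5.
In check: yes, from the white knight on b3.
Legal moves for Black: Kb6, Ka6, Kb5, Kb4, Ka4, Bxb3.
Black is in check but has 6 legal moves → neither.

neither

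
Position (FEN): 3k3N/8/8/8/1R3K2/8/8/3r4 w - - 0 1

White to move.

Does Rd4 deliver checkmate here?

no

After Rd4: black king on d8; in check: yes, from the white rook on d4.
Black has 5 legal replies: Ke8, Kc8, Ke7, Kc7, Rxd4+.
In check but a legal move exists → not checkmate.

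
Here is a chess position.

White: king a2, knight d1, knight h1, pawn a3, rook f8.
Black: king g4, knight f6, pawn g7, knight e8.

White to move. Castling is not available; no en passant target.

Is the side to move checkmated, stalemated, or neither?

neither

White to move; white king on a2.
In check: no.
Legal moves for White: Rh8, Rg8, Rxe8, Rf7, Rxf6, Kb3, Kb2, Kb1, Ka1, Ng3, Nhf2+, Ne3+, Nc3, Ndf2+, Nb2, a4.
White has 16 legal moves and is not in check → neither.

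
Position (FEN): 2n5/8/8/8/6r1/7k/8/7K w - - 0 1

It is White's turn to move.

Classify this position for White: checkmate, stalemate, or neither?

stalemate

White to move; white king on h1.
In check: no.
King squares — g1: attacked by Rg4; g2: attacked by Kh3; h2: attacked by Kh3.
Legal moves for White: none.
Not in check and no legal moves → stalemate.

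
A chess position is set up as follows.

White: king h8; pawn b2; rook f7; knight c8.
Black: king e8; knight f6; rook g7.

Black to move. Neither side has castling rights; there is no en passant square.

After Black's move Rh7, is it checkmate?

After Rh7: white king on h8; in check: yes, from the black rook on h7.
White has 1 legal reply: Rxh7.
In check but a legal move exists → not checkmate.

no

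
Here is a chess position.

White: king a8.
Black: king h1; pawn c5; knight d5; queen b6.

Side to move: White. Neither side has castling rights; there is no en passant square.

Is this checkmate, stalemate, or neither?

stalemate

White to move; white king on a8.
In check: no.
King squares — a7: attacked by Qb6; b7: attacked by Qb6; b8: attacked by Qb6.
Legal moves for White: none.
Not in check and no legal moves → stalemate.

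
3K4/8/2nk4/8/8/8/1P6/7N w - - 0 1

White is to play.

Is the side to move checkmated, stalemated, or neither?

neither

White to move; white king on d8.
In check: yes, from the black knight on c6.
King squares — c7: attacked by Kd6; d7: attacked by Kd6; e7: attacked by Nc6; c8: available; e8: available.
Legal moves for White: Ke8, Kc8.
White is in check but has 2 legal moves → neither.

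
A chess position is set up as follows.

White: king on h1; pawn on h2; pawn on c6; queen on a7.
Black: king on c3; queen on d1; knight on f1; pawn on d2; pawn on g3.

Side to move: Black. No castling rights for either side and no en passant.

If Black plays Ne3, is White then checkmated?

After Ne3: white king on h1; in check: yes, from the black queen on d1.
King squares — g1: attacked by Qd1; g2: attacked by Ne3; h2: own pawn.
White has no legal moves → checkmate.

yes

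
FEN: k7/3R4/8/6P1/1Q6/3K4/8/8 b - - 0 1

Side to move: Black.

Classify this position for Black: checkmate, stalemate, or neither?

stalemate

Black to move; black king on a8.
In check: no.
King squares — a7: attacked by Rd7; b7: attacked by Qb4; b8: attacked by Qb4.
Legal moves for Black: none.
Not in check and no legal moves → stalemate.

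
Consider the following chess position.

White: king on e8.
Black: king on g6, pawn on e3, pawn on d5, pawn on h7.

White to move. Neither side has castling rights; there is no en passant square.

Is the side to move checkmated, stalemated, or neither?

neither

White to move; white king on e8.
In check: no.
Legal moves for White: Kf8, Kd8, Ke7, Kd7.
White has 4 legal moves and is not in check → neither.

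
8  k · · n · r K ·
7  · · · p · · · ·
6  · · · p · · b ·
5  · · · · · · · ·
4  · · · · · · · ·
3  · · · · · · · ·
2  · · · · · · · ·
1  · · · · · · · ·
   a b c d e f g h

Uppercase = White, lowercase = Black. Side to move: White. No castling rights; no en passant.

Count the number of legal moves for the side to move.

White to move; king on g8.
In check: yes, from the black rook on f8.
Legal moves: Kxf8, Kg7.
Count: 2.

2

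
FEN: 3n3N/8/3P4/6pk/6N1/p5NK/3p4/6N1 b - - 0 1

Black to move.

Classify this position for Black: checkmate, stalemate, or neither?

checkmate

Black to move; black king on h5.
In check: yes, from the white knight on g3.
King squares — g4: attacked by Kh3; h4: attacked by Kh3; g5: own pawn; g6: attacked by Nh8; h6: attacked by Ng4.
Legal moves for Black: none.
In check with no legal moves → checkmate.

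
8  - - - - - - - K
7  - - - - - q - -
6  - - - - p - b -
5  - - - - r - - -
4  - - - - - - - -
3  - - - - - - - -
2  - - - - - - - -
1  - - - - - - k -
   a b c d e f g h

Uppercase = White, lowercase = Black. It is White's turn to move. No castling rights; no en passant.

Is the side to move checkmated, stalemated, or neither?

White to move; white king on h8.
In check: no.
King squares — g7: attacked by Qf7; h7: attacked by Bg6; g8: attacked by Qf7.
Legal moves for White: none.
Not in check and no legal moves → stalemate.

stalemate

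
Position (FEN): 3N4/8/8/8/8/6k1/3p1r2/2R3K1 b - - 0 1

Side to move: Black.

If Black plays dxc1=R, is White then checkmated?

yes

After dxc1=R: white king on g1; in check: yes, from the black rook on c1.
King squares — f1: attacked by Rc1; h1: attacked by Rc1; f2: attacked by Kg3; g2: attacked by Rf2; h2: attacked by Rf2.
White has no legal moves → checkmate.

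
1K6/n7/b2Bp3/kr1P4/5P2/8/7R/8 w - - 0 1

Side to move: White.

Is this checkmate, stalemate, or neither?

White to move; white king on b8.
In check: yes, from the black rook on b5.
Legal moves for White: Ka8, Kc7, Kxa7.
White is in check but has 3 legal moves → neither.

neither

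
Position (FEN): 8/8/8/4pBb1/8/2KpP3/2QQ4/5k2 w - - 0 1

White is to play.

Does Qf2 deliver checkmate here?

After Qf2: black king on f1; in check: yes, from the white queen on f2.
King squares — e1: attacked by Qf2; g1: attacked by Qf2; e2: attacked by Qc2; f2: attacked by Qc2; g2: attacked by Qf2.
Black has no legal moves → checkmate.

yes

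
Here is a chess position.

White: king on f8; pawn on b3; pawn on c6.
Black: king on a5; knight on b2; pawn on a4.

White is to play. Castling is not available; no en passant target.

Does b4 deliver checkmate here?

After b4: black king on a5; in check: yes, from the white pawn on b4.
Black has 4 legal replies: Kb6, Ka6, Kb5, Kxb4.
In check but a legal move exists → not checkmate.

no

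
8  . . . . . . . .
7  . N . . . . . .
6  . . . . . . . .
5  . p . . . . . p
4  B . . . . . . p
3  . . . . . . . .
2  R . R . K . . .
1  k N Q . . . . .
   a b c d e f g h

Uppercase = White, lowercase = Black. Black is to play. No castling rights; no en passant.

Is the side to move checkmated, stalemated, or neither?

Black to move; black king on a1.
In check: yes, from the white rook on a2.
King squares — b1: attacked by Qc1; a2: attacked by Rc2; b2: attacked by Qc1.
Legal moves for Black: none.
In check with no legal moves → checkmate.

checkmate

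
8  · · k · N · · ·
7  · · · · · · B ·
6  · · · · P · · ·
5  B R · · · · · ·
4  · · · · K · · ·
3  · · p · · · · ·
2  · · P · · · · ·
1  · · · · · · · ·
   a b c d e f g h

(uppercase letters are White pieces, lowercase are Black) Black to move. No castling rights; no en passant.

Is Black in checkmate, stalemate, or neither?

stalemate

Black to move; black king on c8.
In check: no.
King squares — b7: attacked by Rb5; c7: attacked by Ba5; d7: attacked by Pe6; b8: attacked by Rb5; d8: attacked by Ba5.
Legal moves for Black: none.
Not in check and no legal moves → stalemate.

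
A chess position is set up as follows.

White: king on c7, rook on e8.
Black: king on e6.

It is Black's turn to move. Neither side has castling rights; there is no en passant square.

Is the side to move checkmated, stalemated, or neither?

Black to move; black king on e6.
In check: yes, from the white rook on e8.
Legal moves for Black: Kf7, Kf6, Kf5, Kd5.
Black is in check but has 4 legal moves → neither.

neither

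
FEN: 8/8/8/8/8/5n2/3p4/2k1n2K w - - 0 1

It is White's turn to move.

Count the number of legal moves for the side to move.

0

White to move; king on h1.
In check: no.
Legal moves: none.
Count: 0.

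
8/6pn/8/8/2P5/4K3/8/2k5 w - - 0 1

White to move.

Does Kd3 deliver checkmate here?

After Kd3: black king on c1; in check: no.
Black is not in check, so this cannot be checkmate.

no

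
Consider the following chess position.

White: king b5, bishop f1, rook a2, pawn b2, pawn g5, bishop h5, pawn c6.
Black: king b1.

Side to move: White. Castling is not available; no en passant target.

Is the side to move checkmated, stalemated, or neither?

neither

White to move; white king on b5.
In check: no.
Legal moves for White include: Be8, Bf7, Bg6+, Bg4, Bf3, Bhe2, Bd1, Kb6, Ka6, Kc5, Ka5, Kc4, Kb4, Ka4, Ra8, Ra7, Ra6, Ra5, ... (list truncated; more exist).
White has legal moves and is not in check → neither.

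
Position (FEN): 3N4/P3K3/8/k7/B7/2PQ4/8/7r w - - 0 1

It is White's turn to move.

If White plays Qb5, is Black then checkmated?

yes

After Qb5: black king on a5; in check: yes, from the white queen on b5.
King squares — a4: attacked by Qb5; b4: attacked by Pc3; b5: attacked by Ba4; a6: attacked by Qb5; b6: attacked by Qb5.
Black has no legal moves → checkmate.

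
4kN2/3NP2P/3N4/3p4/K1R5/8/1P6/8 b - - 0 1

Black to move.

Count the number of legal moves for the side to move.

1

Black to move; king on e8.
In check: yes, from the white knight on d6.
Legal moves: Kxe7.
Count: 1.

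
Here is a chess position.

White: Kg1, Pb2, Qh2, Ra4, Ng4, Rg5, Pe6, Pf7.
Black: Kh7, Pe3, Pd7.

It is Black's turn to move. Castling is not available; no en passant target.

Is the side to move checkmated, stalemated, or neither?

Black to move; black king on h7.
In check: yes, from the white queen on h2.
King squares — g6: attacked by Rg5; h6: attacked by Qh2; g7: attacked by Rg5; g8: attacked by Rg5; h8: attacked by Qh2.
Legal moves for Black: none.
In check with no legal moves → checkmate.

checkmate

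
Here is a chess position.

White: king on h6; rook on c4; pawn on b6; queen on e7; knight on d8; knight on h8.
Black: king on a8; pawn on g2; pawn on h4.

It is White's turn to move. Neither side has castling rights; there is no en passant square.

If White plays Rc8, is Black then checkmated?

After Rc8: black king on a8; in check: yes, from the white rook on c8.
King squares — a7: attacked by Pb6; b7: attacked by Qe7; b8: attacked by Rc8.
Black has no legal moves → checkmate.

yes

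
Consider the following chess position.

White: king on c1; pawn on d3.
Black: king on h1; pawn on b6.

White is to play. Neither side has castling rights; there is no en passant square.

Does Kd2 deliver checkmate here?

After Kd2: black king on h1; in check: no.
Black is not in check, so this cannot be checkmate.

no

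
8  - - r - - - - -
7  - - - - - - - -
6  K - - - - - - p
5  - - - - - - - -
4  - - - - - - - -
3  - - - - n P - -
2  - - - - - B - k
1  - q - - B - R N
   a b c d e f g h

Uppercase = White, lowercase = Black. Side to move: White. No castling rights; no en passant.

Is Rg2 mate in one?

After Rg2: black king on h2; in check: yes, from the white rook on g2.
Black has 4 legal replies: Kh3, Kxg2, Kxh1, Nxg2.
In check but a legal move exists → not checkmate.

no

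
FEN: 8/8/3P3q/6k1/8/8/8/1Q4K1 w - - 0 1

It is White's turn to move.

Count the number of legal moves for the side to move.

White to move; king on g1.
In check: no.
Legal moves: Kg2, Kf2, Kf1, Qb8, Qh7, Qb7, Qg6+, Qb6, Qf5+, Qb5+, Qe4, Qb4, Qd3, Qb3, Qc2, Qb2, Qa2, Qf1, Qe1, Qd1, Qc1+, Qa1, d7.
Count: 23.

23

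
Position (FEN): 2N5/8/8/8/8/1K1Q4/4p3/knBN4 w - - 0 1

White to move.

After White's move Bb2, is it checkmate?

yes

After Bb2: black king on a1; in check: yes, from the white bishop on b2.
King squares — b1: own knight; a2: attacked by Kb3; b2: attacked by Nd1.
Black has no legal moves → checkmate.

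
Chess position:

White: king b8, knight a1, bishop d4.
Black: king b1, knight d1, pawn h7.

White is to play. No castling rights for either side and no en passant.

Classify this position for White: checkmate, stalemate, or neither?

White to move; white king on b8.
In check: no.
Legal moves for White include: Kc8, Ka8, Kc7, Kb7, Ka7, Bh8, Bg7, Ba7, Bf6, Bb6, Be5, Bc5, Be3, Bc3, Bf2, Bb2, Bg1, Nb3, ... (list truncated; more exist).
White has legal moves and is not in check → neither.

neither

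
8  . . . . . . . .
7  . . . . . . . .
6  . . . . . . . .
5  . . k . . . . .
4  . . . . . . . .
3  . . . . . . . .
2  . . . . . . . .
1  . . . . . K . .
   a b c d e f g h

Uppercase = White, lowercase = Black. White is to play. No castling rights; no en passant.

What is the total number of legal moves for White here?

White to move; king on f1.
In check: no.
Legal moves: Kg2, Kf2, Ke2, Kg1, Ke1.
Count: 5.

5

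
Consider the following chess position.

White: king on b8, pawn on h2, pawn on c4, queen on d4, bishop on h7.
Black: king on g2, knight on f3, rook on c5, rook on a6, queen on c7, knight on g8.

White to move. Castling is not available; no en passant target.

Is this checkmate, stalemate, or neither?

White to move; white king on b8.
In check: yes, from the black queen on c7.
King squares — a7: attacked by Ra6; b7: attacked by Qc7; c7: attacked by Rc5; a8: attacked by Ra6; c8: attacked by Qc7.
Legal moves for White: none.
In check with no legal moves → checkmate.

checkmate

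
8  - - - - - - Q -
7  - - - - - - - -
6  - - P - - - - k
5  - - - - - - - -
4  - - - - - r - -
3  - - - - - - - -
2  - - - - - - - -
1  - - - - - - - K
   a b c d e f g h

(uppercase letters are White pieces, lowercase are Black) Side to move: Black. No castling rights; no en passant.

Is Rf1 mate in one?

no

After Rf1: white king on h1; in check: yes, from the black rook on f1.
White has 3 legal replies: Kh2, Kg2, Qg1.
In check but a legal move exists → not checkmate.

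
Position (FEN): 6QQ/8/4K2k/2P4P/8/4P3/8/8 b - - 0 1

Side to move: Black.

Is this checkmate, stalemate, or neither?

checkmate

Black to move; black king on h6.
In check: yes, from the white queen on h8.
King squares — g5: attacked by Qg8; h5: attacked by Qh8; g6: attacked by Ph5; g7: attacked by Qg8; h7: attacked by Qg8.
Legal moves for Black: none.
In check with no legal moves → checkmate.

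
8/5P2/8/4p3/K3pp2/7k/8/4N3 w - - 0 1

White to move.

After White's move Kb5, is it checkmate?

After Kb5: black king on h3; in check: no.
Black is not in check, so this cannot be checkmate.

no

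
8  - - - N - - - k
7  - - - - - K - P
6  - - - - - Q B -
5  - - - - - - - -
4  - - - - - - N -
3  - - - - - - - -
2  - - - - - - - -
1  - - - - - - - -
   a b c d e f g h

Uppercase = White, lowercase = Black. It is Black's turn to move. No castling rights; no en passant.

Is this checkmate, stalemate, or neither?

Black to move; black king on h8.
In check: yes, from the white queen on f6.
King squares — g7: attacked by Qf6; h7: attacked by Bg6; g8: attacked by Kf7.
Legal moves for Black: none.
In check with no legal moves → checkmate.

checkmate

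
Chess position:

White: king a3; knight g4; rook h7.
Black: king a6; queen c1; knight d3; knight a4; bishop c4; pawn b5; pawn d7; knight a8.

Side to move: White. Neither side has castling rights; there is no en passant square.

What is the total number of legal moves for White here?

0

White to move; king on a3.
In check: yes, from the black queen on c1.
Legal moves: none.
Count: 0.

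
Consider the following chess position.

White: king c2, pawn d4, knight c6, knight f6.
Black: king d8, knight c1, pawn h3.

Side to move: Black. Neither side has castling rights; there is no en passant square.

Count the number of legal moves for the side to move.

2

Black to move; king on d8.
In check: yes, from the white knight on c6.
Legal moves: Kc8, Kc7.
Count: 2.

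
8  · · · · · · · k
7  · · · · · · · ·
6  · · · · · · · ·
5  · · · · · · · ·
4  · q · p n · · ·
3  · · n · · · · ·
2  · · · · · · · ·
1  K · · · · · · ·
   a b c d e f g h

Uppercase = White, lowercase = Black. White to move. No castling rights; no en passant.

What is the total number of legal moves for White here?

White to move; king on a1.
In check: no.
Legal moves: none.
Count: 0.

0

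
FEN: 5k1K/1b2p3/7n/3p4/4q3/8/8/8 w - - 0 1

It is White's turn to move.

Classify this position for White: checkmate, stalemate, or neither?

stalemate

White to move; white king on h8.
In check: no.
King squares — g7: attacked by Kf8; h7: attacked by Qe4; g8: attacked by Nh6.
Legal moves for White: none.
Not in check and no legal moves → stalemate.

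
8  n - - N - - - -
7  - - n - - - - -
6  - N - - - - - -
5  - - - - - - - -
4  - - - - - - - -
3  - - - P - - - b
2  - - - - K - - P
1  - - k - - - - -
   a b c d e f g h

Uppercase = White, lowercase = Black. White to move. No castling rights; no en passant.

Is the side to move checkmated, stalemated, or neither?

White to move; white king on e2.
In check: no.
Legal moves for White: Nf7, Nb7, Ne6, Nc6, Nc8, Nxa8, Nd7, Nd5, Nc4, Na4, Kf3, Ke3, Kf2, Ke1, d4.
White has 15 legal moves and is not in check → neither.

neither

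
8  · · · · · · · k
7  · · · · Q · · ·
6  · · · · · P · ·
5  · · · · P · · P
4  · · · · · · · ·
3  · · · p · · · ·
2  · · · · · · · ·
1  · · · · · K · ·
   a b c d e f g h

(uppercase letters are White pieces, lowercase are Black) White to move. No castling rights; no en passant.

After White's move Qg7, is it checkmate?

yes

After Qg7: black king on h8; in check: yes, from the white queen on g7.
King squares — g7: attacked by Pf6; h7: attacked by Qg7; g8: attacked by Qg7.
Black has no legal moves → checkmate.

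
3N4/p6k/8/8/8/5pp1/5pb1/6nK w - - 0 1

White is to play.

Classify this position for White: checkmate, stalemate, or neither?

White to move; white king on h1.
In check: yes, from the black bishop on g2.
King squares — g1: attacked by Pf2; g2: attacked by Pf3; h2: attacked by Pg3.
Legal moves for White: none.
In check with no legal moves → checkmate.

checkmate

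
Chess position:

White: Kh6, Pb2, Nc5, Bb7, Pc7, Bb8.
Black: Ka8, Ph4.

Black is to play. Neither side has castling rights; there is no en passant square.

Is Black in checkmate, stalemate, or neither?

Black to move; black king on a8.
In check: yes, from the white bishop on b7.
King squares — a7: attacked by Bb8; b7: attacked by Nc5; b8: attacked by Pc7.
Legal moves for Black: none.
In check with no legal moves → checkmate.

checkmate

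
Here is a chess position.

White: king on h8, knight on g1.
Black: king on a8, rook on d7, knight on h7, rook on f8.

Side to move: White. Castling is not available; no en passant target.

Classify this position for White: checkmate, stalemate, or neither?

White to move; white king on h8.
In check: yes, from the black rook on f8.
King squares — g7: attacked by Rd7; h7: attacked by Rd7; g8: attacked by Rf8.
Legal moves for White: none.
In check with no legal moves → checkmate.

checkmate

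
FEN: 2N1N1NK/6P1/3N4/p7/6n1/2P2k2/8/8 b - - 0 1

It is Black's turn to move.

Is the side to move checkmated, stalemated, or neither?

Black to move; black king on f3.
In check: no.
Legal moves for Black: Nh6, Nf6, Ne5, Ne3, Nh2, Nf2, Kf4, Kg3, Ke3, Kg2, Kf2, Ke2, a4.
Black has 13 legal moves and is not in check → neither.

neither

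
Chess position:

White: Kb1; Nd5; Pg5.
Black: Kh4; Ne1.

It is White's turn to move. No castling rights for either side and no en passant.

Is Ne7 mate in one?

no

After Ne7: black king on h4; in check: no.
Black is not in check, so this cannot be checkmate.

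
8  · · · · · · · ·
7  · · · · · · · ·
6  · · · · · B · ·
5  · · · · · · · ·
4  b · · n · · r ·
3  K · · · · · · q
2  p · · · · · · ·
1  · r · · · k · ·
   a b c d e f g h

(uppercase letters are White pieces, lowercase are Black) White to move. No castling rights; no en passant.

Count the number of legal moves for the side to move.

White to move; king on a3.
In check: yes, from the black queen on h3.
Legal moves: Kxa4, Kxa2.
Count: 2.

2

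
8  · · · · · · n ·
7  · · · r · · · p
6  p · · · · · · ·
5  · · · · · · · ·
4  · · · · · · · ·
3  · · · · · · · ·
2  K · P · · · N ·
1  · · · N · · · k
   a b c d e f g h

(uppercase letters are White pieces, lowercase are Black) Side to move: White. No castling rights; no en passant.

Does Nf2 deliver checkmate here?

After Nf2: black king on h1; in check: yes, from the white knight on f2.
Black has 3 legal replies: Kh2, Kxg2, Kg1.
In check but a legal move exists → not checkmate.

no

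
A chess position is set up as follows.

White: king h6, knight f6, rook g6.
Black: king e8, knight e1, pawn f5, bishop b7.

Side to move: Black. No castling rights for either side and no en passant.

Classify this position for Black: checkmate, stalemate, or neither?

neither

Black to move; black king on e8.
In check: yes, from the white knight on f6.
King squares — d7: attacked by Nf6; e7: available; f7: available; d8: available; f8: available.
Legal moves for Black: Kf8, Kd8, Kf7, Ke7.
Black is in check but has 4 legal moves → neither.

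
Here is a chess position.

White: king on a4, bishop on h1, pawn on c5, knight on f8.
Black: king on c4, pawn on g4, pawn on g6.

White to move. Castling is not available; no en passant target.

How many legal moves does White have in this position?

14

White to move; king on a4.
In check: no.
Legal moves: Nh7, Nd7, Nxg6, Ne6, Ka5, Ka3, Ba8, Bb7, Bc6, Bd5+, Be4, Bf3, Bg2, c6.
Count: 14.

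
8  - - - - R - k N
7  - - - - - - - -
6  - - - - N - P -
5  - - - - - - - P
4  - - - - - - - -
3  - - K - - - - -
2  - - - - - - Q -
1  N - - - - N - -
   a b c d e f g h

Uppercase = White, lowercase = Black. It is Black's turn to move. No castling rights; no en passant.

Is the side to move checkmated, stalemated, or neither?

Black to move; black king on g8.
In check: yes, from the white rook on e8.
King squares — f7: attacked by Pg6; g7: attacked by Ne6; h7: attacked by Pg6; f8: attacked by Ne6; h8: attacked by Re8.
Legal moves for Black: none.
In check with no legal moves → checkmate.

checkmate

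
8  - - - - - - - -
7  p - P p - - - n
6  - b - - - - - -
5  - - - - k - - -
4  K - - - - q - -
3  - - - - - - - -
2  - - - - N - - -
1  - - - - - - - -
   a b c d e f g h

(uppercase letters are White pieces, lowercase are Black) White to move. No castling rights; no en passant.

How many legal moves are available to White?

5

White to move; king on a4.
In check: yes, from the black queen on f4.
Legal moves: Kb5, Kb3, Ka3, Nxf4, Nd4.
Count: 5.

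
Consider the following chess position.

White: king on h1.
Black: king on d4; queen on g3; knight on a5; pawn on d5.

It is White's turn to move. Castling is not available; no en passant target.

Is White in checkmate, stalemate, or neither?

White to move; white king on h1.
In check: no.
King squares — g1: attacked by Qg3; g2: attacked by Qg3; h2: attacked by Qg3.
Legal moves for White: none.
Not in check and no legal moves → stalemate.

stalemate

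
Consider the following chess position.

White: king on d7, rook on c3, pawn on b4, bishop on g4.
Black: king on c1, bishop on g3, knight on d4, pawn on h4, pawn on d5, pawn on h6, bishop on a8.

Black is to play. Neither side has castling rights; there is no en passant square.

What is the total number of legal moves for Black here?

Black to move; king on c1.
In check: yes, from the white rook on c3.
Legal moves: Kd2, Kb2, Kb1, Nc2.
Count: 4.

4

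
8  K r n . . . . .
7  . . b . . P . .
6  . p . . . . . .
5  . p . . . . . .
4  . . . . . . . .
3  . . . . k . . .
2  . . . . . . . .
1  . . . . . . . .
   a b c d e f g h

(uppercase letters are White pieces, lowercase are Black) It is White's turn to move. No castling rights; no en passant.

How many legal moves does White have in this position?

0

White to move; king on a8.
In check: yes, from the black rook on b8.
Legal moves: none.
Count: 0.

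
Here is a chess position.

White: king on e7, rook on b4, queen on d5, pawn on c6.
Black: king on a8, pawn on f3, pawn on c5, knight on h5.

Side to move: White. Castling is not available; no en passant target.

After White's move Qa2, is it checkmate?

yes

After Qa2: black king on a8; in check: yes, from the white queen on a2.
King squares — a7: attacked by Qa2; b7: attacked by Rb4; b8: attacked by Rb4.
Black has no legal moves → checkmate.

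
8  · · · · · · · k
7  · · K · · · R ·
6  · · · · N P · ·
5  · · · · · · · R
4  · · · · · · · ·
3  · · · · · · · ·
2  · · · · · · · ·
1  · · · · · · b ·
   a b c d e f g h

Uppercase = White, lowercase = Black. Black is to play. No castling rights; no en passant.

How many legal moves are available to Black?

0

Black to move; king on h8.
In check: yes, from the white rook on h5.
Legal moves: none.
Count: 0.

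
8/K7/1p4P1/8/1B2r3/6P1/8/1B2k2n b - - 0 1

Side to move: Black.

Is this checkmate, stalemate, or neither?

Black to move; black king on e1.
In check: yes, from the white bishop on b4.
King squares — d1: available; f1: available; d2: attacked by Bb4; e2: available; f2: available.
Legal moves for Black: Kf2, Ke2, Kf1, Kd1, Rxb4.
Black is in check but has 5 legal moves → neither.

neither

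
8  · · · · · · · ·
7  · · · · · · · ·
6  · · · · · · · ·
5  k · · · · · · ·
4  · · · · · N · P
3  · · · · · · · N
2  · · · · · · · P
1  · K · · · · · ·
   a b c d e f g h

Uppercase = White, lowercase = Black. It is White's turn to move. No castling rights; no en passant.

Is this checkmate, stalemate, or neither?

White to move; white king on b1.
In check: no.
Legal moves for White: Ng6, Ne6, Nh5, Nd5, Nd3, Ng2, Ne2, Ng5, Nf2, Ng1, Kc2, Kb2, Ka2, Kc1, Ka1, h5.
White has 16 legal moves and is not in check → neither.

neither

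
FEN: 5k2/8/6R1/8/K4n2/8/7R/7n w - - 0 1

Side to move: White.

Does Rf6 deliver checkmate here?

After Rf6: black king on f8; in check: yes, from the white rook on f6.
Black has 4 legal replies: Kg8, Ke8, Kg7, Ke7.
In check but a legal move exists → not checkmate.

no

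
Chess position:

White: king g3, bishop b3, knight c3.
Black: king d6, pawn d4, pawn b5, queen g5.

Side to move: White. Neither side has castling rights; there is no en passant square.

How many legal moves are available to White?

4

White to move; king on g3.
In check: yes, from the black queen on g5.
Legal moves: Kh3, Kf3, Kh2, Kf2.
Count: 4.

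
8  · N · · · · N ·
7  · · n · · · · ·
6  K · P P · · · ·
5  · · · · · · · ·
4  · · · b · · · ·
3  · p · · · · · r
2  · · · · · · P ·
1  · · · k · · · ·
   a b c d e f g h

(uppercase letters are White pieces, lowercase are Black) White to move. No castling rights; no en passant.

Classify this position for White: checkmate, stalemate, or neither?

neither

White to move; white king on a6.
In check: yes, from the black knight on c7.
Legal moves for White: Kb7, Ka5, dxc7.
White is in check but has 3 legal moves → neither.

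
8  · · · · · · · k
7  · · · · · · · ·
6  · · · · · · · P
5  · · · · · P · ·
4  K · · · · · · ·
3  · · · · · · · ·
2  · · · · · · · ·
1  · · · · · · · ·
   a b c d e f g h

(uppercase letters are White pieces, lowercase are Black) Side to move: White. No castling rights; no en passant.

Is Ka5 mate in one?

no

After Ka5: black king on h8; in check: no.
Black is not in check, so this cannot be checkmate.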